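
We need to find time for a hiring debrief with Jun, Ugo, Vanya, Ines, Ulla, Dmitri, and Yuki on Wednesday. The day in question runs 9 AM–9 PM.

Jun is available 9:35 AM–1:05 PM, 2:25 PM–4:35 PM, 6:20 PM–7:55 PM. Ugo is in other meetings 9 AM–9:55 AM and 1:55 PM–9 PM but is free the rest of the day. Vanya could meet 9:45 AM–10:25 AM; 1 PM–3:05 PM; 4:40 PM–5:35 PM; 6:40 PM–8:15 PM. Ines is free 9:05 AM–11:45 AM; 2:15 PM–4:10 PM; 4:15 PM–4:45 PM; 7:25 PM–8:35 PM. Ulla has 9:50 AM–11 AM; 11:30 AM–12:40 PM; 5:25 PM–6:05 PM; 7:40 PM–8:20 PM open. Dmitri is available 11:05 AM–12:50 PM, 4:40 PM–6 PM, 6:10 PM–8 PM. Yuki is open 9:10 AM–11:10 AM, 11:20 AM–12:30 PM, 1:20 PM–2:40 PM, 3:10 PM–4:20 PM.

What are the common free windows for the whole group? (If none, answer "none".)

none

Jun free: 09:35-13:05, 14:25-16:35, 18:20-19:55.
Ugo free: 09:55-13:55 (invert busy blocks within the working day).
Vanya free: 09:45-10:25, 13:00-15:05, 16:40-17:35, 18:40-20:15.
Ines free: 09:05-11:45, 14:15-16:10, 16:15-16:45, 19:25-20:35.
Ulla free: 09:50-11:00, 11:30-12:40, 17:25-18:05, 19:40-20:20.
Dmitri free: 11:05-12:50, 16:40-18:00, 18:10-20:00.
Yuki free: 09:10-11:10, 11:20-12:30, 13:20-14:40, 15:10-16:20.
Jun ∩ Ugo: 09:55-13:05.
Jun ∩ Ugo ∩ Vanya: 09:55-10:25, 13:00-13:05.
Jun ∩ Ugo ∩ Vanya ∩ Ines: 09:55-10:25.
Jun ∩ Ugo ∩ Vanya ∩ Ines ∩ Ulla: 09:55-10:25.
Jun ∩ Ugo ∩ Vanya ∩ Ines ∩ Ulla ∩ Dmitri: ∅.
Jun ∩ Ugo ∩ Vanya ∩ Ines ∩ Ulla ∩ Dmitri ∩ Yuki: ∅.
There is no time when everyone is free.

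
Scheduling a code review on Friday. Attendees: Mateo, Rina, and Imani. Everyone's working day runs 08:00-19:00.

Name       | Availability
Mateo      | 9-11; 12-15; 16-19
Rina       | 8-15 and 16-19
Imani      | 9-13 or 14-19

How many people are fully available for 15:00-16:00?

1

Imani can make the full 15:00-16:00 slot — that's 1.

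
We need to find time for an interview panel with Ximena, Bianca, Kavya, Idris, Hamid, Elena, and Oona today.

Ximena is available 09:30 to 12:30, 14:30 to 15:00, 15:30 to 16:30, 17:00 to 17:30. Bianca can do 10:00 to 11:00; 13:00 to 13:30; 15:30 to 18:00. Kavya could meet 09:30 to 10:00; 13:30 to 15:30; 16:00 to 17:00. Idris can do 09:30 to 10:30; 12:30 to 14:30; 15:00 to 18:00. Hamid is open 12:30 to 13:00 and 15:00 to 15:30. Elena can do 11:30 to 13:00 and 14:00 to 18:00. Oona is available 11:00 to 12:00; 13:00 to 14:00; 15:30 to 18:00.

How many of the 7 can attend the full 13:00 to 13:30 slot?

3

Bianca, Idris, and Oona can make the full 13:00-13:30 slot — that's 3.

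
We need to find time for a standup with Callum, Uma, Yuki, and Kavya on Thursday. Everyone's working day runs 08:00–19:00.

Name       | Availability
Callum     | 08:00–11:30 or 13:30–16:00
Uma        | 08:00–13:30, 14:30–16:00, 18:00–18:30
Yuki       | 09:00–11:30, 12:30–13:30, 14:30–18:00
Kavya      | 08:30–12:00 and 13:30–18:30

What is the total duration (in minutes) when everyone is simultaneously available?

Callum ∩ Uma: 08:00-11:30, 14:30-16:00.
Callum ∩ Uma ∩ Yuki: 09:00-11:30, 14:30-16:00.
Callum ∩ Uma ∩ Yuki ∩ Kavya: 09:00-11:30, 14:30-16:00.
Summing the common windows: 150 + 90 = 240 minutes.

240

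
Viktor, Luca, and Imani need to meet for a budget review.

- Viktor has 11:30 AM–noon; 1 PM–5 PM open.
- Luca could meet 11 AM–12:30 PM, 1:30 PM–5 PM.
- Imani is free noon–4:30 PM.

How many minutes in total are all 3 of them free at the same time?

180

Viktor ∩ Luca: 11:30-12:00, 13:30-17:00.
Viktor ∩ Luca ∩ Imani: 13:30-16:30.
That's a single block of 180 minutes.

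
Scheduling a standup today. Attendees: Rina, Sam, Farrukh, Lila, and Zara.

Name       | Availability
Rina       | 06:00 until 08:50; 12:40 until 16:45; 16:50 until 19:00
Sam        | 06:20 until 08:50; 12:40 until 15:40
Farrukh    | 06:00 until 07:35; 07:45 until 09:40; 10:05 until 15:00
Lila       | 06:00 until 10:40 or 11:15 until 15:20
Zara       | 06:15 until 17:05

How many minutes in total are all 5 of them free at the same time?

Rina ∩ Sam: 06:20-08:50, 12:40-15:40.
Rina ∩ Sam ∩ Farrukh: 06:20-07:35, 07:45-08:50, 12:40-15:00.
Rina ∩ Sam ∩ Farrukh ∩ Lila: 06:20-07:35, 07:45-08:50, 12:40-15:00.
Rina ∩ Sam ∩ Farrukh ∩ Lila ∩ Zara: 06:20-07:35, 07:45-08:50, 12:40-15:00.
So the common availability across everyone is 06:20-07:35, 07:45-08:50, 12:40-15:00.
Summing the common windows: 75 + 65 + 140 = 280 minutes.

280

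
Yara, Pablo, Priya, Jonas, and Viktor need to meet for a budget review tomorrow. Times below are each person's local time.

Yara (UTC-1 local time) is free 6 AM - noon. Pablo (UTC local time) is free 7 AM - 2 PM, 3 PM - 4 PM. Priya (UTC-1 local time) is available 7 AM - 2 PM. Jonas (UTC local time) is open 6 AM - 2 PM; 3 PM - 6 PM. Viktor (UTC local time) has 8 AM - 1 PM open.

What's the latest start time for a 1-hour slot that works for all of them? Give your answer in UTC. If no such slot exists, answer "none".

12:00

Yara in UTC: 07:00-13:00 (add 1h to convert from UTC-1).
Pablo in UTC: 07:00-14:00, 15:00-16:00.
Priya in UTC: 08:00-15:00 (add 1h to convert from UTC-1).
Jonas in UTC: 06:00-14:00, 15:00-18:00.
Viktor in UTC: 08:00-13:00.
Yara ∩ Pablo: 07:00-13:00.
Yara ∩ Pablo ∩ Priya: 08:00-13:00.
Yara ∩ Pablo ∩ Priya ∩ Jonas: 08:00-13:00.
Yara ∩ Pablo ∩ Priya ∩ Jonas ∩ Viktor: 08:00-13:00.
The last common window of at least 60 minutes is 08:00-13:00; a 60-minute meeting can start as late as 12:00 and still end by 13:00.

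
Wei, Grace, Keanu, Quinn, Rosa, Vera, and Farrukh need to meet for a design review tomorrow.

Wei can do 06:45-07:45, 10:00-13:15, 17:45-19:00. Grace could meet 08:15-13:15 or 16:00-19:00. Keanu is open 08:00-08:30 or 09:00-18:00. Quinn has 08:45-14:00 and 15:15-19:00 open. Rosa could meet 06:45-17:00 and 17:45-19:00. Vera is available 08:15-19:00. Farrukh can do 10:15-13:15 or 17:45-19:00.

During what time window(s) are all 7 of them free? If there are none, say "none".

10:15-13:15, 17:45-18:00

Wei ∩ Grace: 10:00-13:15, 17:45-19:00.
Wei ∩ Grace ∩ Keanu: 10:00-13:15, 17:45-18:00.
Wei ∩ Grace ∩ Keanu ∩ Quinn: 10:00-13:15, 17:45-18:00.
Wei ∩ Grace ∩ Keanu ∩ Quinn ∩ Rosa: 10:00-13:15, 17:45-18:00.
Wei ∩ Grace ∩ Keanu ∩ Quinn ∩ Rosa ∩ Vera: 10:00-13:15, 17:45-18:00.
Wei ∩ Grace ∩ Keanu ∩ Quinn ∩ Rosa ∩ Vera ∩ Farrukh: 10:15-13:15, 17:45-18:00.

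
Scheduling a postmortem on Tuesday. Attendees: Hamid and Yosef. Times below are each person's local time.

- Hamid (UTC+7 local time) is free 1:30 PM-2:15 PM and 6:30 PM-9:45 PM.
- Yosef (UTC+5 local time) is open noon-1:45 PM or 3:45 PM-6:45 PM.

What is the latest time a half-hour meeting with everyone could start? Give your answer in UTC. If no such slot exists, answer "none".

13:15

Hamid in UTC: 06:30-07:15, 11:30-14:45 (subtract 7h to convert from UTC+7).
Yosef in UTC: 07:00-08:45, 10:45-13:45 (subtract 5h to convert from UTC+5).
Hamid ∩ Yosef: 07:00-07:15, 11:30-13:45.
The last common window of at least 30 minutes is 11:30-13:45; a 30-minute meeting can start as late as 13:15 and still end by 13:45.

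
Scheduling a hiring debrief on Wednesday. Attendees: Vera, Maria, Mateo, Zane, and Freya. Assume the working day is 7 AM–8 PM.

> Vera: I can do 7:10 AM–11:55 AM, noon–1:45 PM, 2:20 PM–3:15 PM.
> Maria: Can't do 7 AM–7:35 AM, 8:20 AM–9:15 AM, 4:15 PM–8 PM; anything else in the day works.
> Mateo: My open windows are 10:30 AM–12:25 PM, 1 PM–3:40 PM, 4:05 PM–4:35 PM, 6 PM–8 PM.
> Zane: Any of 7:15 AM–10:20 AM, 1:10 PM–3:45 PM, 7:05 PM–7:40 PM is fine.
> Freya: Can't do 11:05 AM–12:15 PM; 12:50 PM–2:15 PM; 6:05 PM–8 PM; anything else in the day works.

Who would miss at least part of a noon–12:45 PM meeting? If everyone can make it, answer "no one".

Vera free: 07:10-11:55, 12:00-13:45, 14:20-15:15.
Maria free: 07:35-08:20, 09:15-16:15 (invert busy blocks within the working day).
Mateo free: 10:30-12:25, 13:00-15:40, 16:05-16:35, 18:00-20:00.
Zane free: 07:15-10:20, 13:10-15:45, 19:05-19:40.
Freya free: 07:00-11:05, 12:15-12:50, 14:15-18:05 (invert busy blocks within the working day).
Vera: free for 12:00-12:45. Maria: free for 12:00-12:45. Mateo: not fully free for 12:00-12:45. Zane: not fully free for 12:00-12:45. Freya: not fully free for 12:00-12:45.

Freya, Mateo, Zane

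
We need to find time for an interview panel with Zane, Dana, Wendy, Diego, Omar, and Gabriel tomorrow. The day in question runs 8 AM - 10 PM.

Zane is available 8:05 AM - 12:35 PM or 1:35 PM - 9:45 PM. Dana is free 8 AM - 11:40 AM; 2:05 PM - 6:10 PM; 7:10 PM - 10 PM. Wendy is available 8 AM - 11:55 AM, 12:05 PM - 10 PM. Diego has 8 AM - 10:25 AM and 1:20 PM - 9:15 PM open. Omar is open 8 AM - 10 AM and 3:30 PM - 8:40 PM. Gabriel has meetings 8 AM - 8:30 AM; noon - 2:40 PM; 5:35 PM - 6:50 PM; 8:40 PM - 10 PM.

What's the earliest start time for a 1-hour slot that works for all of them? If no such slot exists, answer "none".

08:30

Zane free: 08:05-12:35, 13:35-21:45.
Dana free: 08:00-11:40, 14:05-18:10, 19:10-22:00.
Wendy free: 08:00-11:55, 12:05-22:00.
Diego free: 08:00-10:25, 13:20-21:15.
Omar free: 08:00-10:00, 15:30-20:40.
Gabriel free: 08:30-12:00, 14:40-17:35, 18:50-20:40 (invert busy blocks within the working day).
Zane ∩ Dana: 08:05-11:40, 14:05-18:10, 19:10-21:45.
Zane ∩ Dana ∩ Wendy: 08:05-11:40, 14:05-18:10, 19:10-21:45.
Zane ∩ Dana ∩ Wendy ∩ Diego: 08:05-10:25, 14:05-18:10, 19:10-21:15.
Zane ∩ Dana ∩ Wendy ∩ Diego ∩ Omar: 08:05-10:00, 15:30-18:10, 19:10-20:40.
Zane ∩ Dana ∩ Wendy ∩ Diego ∩ Omar ∩ Gabriel: 08:30-10:00, 15:30-17:35, 19:10-20:40.
The first common window of at least 60 minutes is 08:30-10:00, so the earliest start is 08:30.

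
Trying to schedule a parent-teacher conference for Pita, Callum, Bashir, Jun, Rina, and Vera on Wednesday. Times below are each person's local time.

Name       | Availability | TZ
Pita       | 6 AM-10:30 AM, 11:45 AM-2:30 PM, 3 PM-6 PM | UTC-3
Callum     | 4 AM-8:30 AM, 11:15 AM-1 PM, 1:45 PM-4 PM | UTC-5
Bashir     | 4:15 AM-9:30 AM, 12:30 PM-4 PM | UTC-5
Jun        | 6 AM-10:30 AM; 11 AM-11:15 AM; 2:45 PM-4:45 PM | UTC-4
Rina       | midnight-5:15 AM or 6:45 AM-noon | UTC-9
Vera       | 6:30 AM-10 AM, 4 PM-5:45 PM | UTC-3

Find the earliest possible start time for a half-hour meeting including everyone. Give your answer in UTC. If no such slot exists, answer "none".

10:00

Pita in UTC: 09:00-13:30, 14:45-17:30, 18:00-21:00 (add 3h to convert from UTC-3).
Callum in UTC: 09:00-13:30, 16:15-18:00, 18:45-21:00 (add 5h to convert from UTC-5).
Bashir in UTC: 09:15-14:30, 17:30-21:00 (add 5h to convert from UTC-5).
Jun in UTC: 10:00-14:30, 15:00-15:15, 18:45-20:45 (add 4h to convert from UTC-4).
Rina in UTC: 09:00-14:15, 15:45-21:00 (add 9h to convert from UTC-9).
Vera in UTC: 09:30-13:00, 19:00-20:45 (add 3h to convert from UTC-3).
Pita ∩ Callum: 09:00-13:30, 16:15-17:30, 18:45-21:00.
Pita ∩ Callum ∩ Bashir: 09:15-13:30, 18:45-21:00.
Pita ∩ Callum ∩ Bashir ∩ Jun: 10:00-13:30, 18:45-20:45.
Pita ∩ Callum ∩ Bashir ∩ Jun ∩ Rina: 10:00-13:30, 18:45-20:45.
Pita ∩ Callum ∩ Bashir ∩ Jun ∩ Rina ∩ Vera: 10:00-13:00, 19:00-20:45.
Those are the intersection windows.
The first common window of at least 30 minutes is 10:00-13:00, so the earliest start is 10:00.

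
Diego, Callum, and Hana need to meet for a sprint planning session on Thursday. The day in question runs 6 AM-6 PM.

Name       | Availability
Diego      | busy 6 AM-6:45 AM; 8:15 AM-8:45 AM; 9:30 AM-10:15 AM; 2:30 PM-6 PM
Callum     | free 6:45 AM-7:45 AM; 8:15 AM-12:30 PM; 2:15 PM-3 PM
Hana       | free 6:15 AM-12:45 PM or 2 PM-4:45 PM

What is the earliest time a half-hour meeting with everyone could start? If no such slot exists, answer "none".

06:45

Diego free: 06:45-08:15, 08:45-09:30, 10:15-14:30 (invert busy blocks within the working day).
Callum free: 06:45-07:45, 08:15-12:30, 14:15-15:00.
Hana free: 06:15-12:45, 14:00-16:45.
Diego ∩ Callum: 06:45-07:45, 08:45-09:30, 10:15-12:30, 14:15-14:30.
Diego ∩ Callum ∩ Hana: 06:45-07:45, 08:45-09:30, 10:15-12:30, 14:15-14:30.
The first common window of at least 30 minutes is 06:45-07:45, so the earliest start is 06:45.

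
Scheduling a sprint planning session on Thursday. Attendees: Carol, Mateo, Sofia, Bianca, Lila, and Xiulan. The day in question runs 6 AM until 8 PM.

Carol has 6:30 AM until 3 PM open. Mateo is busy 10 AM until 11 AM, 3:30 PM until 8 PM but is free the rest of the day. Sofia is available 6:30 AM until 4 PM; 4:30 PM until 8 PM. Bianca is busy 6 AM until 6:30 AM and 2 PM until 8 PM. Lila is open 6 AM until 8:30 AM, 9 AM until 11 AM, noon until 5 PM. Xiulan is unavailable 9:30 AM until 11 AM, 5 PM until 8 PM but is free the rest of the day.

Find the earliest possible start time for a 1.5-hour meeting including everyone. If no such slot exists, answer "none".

06:30

Carol free: 06:30-15:00.
Mateo free: 06:00-10:00, 11:00-15:30 (invert busy blocks within the working day).
Sofia free: 06:30-16:00, 16:30-20:00.
Bianca free: 06:30-14:00 (invert busy blocks within the working day).
Lila free: 06:00-08:30, 09:00-11:00, 12:00-17:00.
Xiulan free: 06:00-09:30, 11:00-17:00 (invert busy blocks within the working day).
Carol ∩ Mateo: 06:30-10:00, 11:00-15:00.
Carol ∩ Mateo ∩ Sofia: 06:30-10:00, 11:00-15:00.
Carol ∩ Mateo ∩ Sofia ∩ Bianca: 06:30-10:00, 11:00-14:00.
Carol ∩ Mateo ∩ Sofia ∩ Bianca ∩ Lila: 06:30-08:30, 09:00-10:00, 12:00-14:00.
Carol ∩ Mateo ∩ Sofia ∩ Bianca ∩ Lila ∩ Xiulan: 06:30-08:30, 09:00-09:30, 12:00-14:00.
The first common window of at least 90 minutes is 06:30-08:30, so the earliest start is 06:30.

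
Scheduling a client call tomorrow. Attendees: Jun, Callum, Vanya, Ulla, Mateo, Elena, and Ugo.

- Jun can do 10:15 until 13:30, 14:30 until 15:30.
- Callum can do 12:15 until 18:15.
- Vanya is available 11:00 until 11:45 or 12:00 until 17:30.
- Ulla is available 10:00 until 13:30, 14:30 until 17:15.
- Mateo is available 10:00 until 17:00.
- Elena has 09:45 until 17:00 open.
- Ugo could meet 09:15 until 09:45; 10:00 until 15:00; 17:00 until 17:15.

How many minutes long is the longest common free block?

75

Jun ∩ Callum: 12:15-13:30, 14:30-15:30.
Jun ∩ Callum ∩ Vanya: 12:15-13:30, 14:30-15:30.
Jun ∩ Callum ∩ Vanya ∩ Ulla: 12:15-13:30, 14:30-15:30.
Jun ∩ Callum ∩ Vanya ∩ Ulla ∩ Mateo: 12:15-13:30, 14:30-15:30.
Jun ∩ Callum ∩ Vanya ∩ Ulla ∩ Mateo ∩ Elena: 12:15-13:30, 14:30-15:30.
Jun ∩ Callum ∩ Vanya ∩ Ulla ∩ Mateo ∩ Elena ∩ Ugo: 12:15-13:30, 14:30-15:00.
So the common availability across everyone is 12:15-13:30, 14:30-15:00.
The longest is 12:15-13:30 at 75 minutes.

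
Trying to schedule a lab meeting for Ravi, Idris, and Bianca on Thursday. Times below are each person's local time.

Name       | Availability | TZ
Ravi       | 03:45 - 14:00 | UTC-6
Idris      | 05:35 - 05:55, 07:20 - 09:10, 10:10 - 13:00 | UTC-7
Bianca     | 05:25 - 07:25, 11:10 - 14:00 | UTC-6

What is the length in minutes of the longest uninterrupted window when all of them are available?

Ravi in UTC: 09:45-20:00 (add 6h to convert from UTC-6).
Idris in UTC: 12:35-12:55, 14:20-16:10, 17:10-20:00 (add 7h to convert from UTC-7).
Bianca in UTC: 11:25-13:25, 17:10-20:00 (add 6h to convert from UTC-6).
Ravi ∩ Idris: 12:35-12:55, 14:20-16:10, 17:10-20:00.
Ravi ∩ Idris ∩ Bianca: 12:35-12:55, 17:10-20:00.
Those are the intersection windows.
The longest is 17:10-20:00 at 170 minutes.

170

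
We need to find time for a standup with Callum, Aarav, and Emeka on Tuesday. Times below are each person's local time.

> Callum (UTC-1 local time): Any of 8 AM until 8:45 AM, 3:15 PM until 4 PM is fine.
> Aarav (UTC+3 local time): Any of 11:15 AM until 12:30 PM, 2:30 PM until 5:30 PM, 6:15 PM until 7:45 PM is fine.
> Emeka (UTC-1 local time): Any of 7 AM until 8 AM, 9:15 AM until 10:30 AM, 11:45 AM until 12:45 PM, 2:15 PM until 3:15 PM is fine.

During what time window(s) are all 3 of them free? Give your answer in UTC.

Callum in UTC: 09:00-09:45, 16:15-17:00 (add 1h to convert from UTC-1).
Aarav in UTC: 08:15-09:30, 11:30-14:30, 15:15-16:45 (subtract 3h to convert from UTC+3).
Emeka in UTC: 08:00-09:00, 10:15-11:30, 12:45-13:45, 15:15-16:15 (add 1h to convert from UTC-1).
Callum ∩ Aarav: 09:00-09:30, 16:15-16:45.
Callum ∩ Aarav ∩ Emeka: ∅.
There is no time when everyone is free.

none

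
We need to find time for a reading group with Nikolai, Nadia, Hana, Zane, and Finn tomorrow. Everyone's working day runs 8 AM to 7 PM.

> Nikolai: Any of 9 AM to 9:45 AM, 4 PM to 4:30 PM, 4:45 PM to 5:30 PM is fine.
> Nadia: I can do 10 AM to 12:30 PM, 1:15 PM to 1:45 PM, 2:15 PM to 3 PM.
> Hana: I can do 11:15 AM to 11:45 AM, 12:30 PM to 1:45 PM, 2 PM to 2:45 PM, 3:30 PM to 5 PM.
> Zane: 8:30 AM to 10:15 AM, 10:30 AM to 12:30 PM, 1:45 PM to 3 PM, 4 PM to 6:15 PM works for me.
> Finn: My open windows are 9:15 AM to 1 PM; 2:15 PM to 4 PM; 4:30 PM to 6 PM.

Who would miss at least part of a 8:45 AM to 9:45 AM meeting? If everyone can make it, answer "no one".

Nikolai: not fully free for 08:45-09:45. Nadia: not fully free for 08:45-09:45. Hana: not fully free for 08:45-09:45. Zane: free for 08:45-09:45. Finn: not fully free for 08:45-09:45.

Finn, Hana, Nadia, Nikolai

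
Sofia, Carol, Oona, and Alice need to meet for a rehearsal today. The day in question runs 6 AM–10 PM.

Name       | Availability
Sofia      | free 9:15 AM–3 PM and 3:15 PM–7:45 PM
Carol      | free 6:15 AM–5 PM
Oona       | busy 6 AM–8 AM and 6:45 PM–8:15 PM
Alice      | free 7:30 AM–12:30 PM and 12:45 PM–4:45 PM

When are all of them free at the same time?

Sofia free: 09:15-15:00, 15:15-19:45.
Carol free: 06:15-17:00.
Oona free: 08:00-18:45, 20:15-22:00 (invert busy blocks within the working day).
Alice free: 07:30-12:30, 12:45-16:45.
Sofia ∩ Carol: 09:15-15:00, 15:15-17:00.
Sofia ∩ Carol ∩ Oona: 09:15-15:00, 15:15-17:00.
Sofia ∩ Carol ∩ Oona ∩ Alice: 09:15-12:30, 12:45-15:00, 15:15-16:45.
So the common availability across everyone is 09:15-12:30, 12:45-15:00, 15:15-16:45.

09:15-12:30, 12:45-15:00, 15:15-16:45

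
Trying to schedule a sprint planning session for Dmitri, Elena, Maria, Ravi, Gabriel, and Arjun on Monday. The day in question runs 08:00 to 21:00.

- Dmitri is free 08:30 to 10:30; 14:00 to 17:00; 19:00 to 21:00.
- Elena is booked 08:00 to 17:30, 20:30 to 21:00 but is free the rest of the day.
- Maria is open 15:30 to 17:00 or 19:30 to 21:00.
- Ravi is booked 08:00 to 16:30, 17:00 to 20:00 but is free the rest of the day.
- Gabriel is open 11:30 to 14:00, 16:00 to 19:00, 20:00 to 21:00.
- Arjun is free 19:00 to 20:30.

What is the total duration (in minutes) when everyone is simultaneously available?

30

Dmitri free: 08:30-10:30, 14:00-17:00, 19:00-21:00.
Elena free: 17:30-20:30 (invert busy blocks within the working day).
Maria free: 15:30-17:00, 19:30-21:00.
Ravi free: 16:30-17:00, 20:00-21:00 (invert busy blocks within the working day).
Gabriel free: 11:30-14:00, 16:00-19:00, 20:00-21:00.
Arjun free: 19:00-20:30.
Dmitri ∩ Elena: 19:00-20:30.
Dmitri ∩ Elena ∩ Maria: 19:30-20:30.
Dmitri ∩ Elena ∩ Maria ∩ Ravi: 20:00-20:30.
Dmitri ∩ Elena ∩ Maria ∩ Ravi ∩ Gabriel: 20:00-20:30.
Dmitri ∩ Elena ∩ Maria ∩ Ravi ∩ Gabriel ∩ Arjun: 20:00-20:30.
That's a single block of 30 minutes.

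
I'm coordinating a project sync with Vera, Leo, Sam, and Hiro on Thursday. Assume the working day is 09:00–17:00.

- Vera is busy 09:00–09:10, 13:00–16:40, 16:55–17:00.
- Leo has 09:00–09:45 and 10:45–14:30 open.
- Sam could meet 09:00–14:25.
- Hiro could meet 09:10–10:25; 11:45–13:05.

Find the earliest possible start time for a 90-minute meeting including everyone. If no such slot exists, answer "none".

Vera free: 09:10-13:00, 16:40-16:55 (invert busy blocks within the working day).
Leo free: 09:00-09:45, 10:45-14:30.
Sam free: 09:00-14:25.
Hiro free: 09:10-10:25, 11:45-13:05.
Vera ∩ Leo: 09:10-09:45, 10:45-13:00.
Vera ∩ Leo ∩ Sam: 09:10-09:45, 10:45-13:00.
Vera ∩ Leo ∩ Sam ∩ Hiro: 09:10-09:45, 11:45-13:00.
No common window is at least 90 minutes long.

none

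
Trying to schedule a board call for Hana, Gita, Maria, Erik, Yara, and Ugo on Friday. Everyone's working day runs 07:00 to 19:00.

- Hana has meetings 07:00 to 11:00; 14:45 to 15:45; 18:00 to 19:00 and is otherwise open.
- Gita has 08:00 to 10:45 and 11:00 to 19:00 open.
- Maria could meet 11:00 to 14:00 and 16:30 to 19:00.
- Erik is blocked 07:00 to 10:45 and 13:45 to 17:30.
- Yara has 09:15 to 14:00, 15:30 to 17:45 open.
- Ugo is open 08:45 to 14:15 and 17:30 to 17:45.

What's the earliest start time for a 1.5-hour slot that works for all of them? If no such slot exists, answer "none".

11:00

Hana free: 11:00-14:45, 15:45-18:00 (invert busy blocks within the working day).
Gita free: 08:00-10:45, 11:00-19:00.
Maria free: 11:00-14:00, 16:30-19:00.
Erik free: 10:45-13:45, 17:30-19:00 (invert busy blocks within the working day).
Yara free: 09:15-14:00, 15:30-17:45.
Ugo free: 08:45-14:15, 17:30-17:45.
Hana ∩ Gita: 11:00-14:45, 15:45-18:00.
Hana ∩ Gita ∩ Maria: 11:00-14:00, 16:30-18:00.
Hana ∩ Gita ∩ Maria ∩ Erik: 11:00-13:45, 17:30-18:00.
Hana ∩ Gita ∩ Maria ∩ Erik ∩ Yara: 11:00-13:45, 17:30-17:45.
Hana ∩ Gita ∩ Maria ∩ Erik ∩ Yara ∩ Ugo: 11:00-13:45, 17:30-17:45.
The first common window of at least 90 minutes is 11:00-13:45, so the earliest start is 11:00.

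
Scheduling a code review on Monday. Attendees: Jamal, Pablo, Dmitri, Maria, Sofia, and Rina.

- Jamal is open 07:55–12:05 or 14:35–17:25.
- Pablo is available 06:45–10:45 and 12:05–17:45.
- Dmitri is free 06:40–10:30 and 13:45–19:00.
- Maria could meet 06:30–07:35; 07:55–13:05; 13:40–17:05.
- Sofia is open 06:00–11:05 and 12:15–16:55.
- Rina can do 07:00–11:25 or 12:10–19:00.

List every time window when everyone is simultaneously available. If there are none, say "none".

Jamal ∩ Pablo: 07:55-10:45, 14:35-17:25.
Jamal ∩ Pablo ∩ Dmitri: 07:55-10:30, 14:35-17:25.
Jamal ∩ Pablo ∩ Dmitri ∩ Maria: 07:55-10:30, 14:35-17:05.
Jamal ∩ Pablo ∩ Dmitri ∩ Maria ∩ Sofia: 07:55-10:30, 14:35-16:55.
Jamal ∩ Pablo ∩ Dmitri ∩ Maria ∩ Sofia ∩ Rina: 07:55-10:30, 14:35-16:55.

07:55-10:30, 14:35-16:55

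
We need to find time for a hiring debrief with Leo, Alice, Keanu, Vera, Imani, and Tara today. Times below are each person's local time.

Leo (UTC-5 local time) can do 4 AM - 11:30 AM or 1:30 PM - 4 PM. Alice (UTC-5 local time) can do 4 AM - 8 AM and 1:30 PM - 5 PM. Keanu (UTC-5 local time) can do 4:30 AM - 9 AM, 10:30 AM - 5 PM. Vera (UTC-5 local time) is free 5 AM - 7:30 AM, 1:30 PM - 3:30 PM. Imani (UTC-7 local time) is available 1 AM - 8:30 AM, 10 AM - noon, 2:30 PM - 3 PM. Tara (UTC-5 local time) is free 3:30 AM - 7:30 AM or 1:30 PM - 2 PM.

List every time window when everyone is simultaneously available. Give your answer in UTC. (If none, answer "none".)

Leo in UTC: 09:00-16:30, 18:30-21:00 (add 5h to convert from UTC-5).
Alice in UTC: 09:00-13:00, 18:30-22:00 (add 5h to convert from UTC-5).
Keanu in UTC: 09:30-14:00, 15:30-22:00 (add 5h to convert from UTC-5).
Vera in UTC: 10:00-12:30, 18:30-20:30 (add 5h to convert from UTC-5).
Imani in UTC: 08:00-15:30, 17:00-19:00, 21:30-22:00 (add 7h to convert from UTC-7).
Tara in UTC: 08:30-12:30, 18:30-19:00 (add 5h to convert from UTC-5).
Leo ∩ Alice: 09:00-13:00, 18:30-21:00.
Leo ∩ Alice ∩ Keanu: 09:30-13:00, 18:30-21:00.
Leo ∩ Alice ∩ Keanu ∩ Vera: 10:00-12:30, 18:30-20:30.
Leo ∩ Alice ∩ Keanu ∩ Vera ∩ Imani: 10:00-12:30, 18:30-19:00.
Leo ∩ Alice ∩ Keanu ∩ Vera ∩ Imani ∩ Tara: 10:00-12:30, 18:30-19:00.
Those are the intersection windows.

10:00-12:30, 18:30-19:00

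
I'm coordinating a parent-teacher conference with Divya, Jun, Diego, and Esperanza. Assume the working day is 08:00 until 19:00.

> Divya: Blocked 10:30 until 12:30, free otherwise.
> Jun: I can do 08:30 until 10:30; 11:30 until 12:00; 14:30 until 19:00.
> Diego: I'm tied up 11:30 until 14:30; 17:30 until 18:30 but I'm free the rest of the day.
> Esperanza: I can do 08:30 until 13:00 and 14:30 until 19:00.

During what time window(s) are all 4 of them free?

Divya free: 08:00-10:30, 12:30-19:00 (invert busy blocks within the working day).
Jun free: 08:30-10:30, 11:30-12:00, 14:30-19:00.
Diego free: 08:00-11:30, 14:30-17:30, 18:30-19:00 (invert busy blocks within the working day).
Esperanza free: 08:30-13:00, 14:30-19:00.
Divya ∩ Jun: 08:30-10:30, 14:30-19:00.
Divya ∩ Jun ∩ Diego: 08:30-10:30, 14:30-17:30, 18:30-19:00.
Divya ∩ Jun ∩ Diego ∩ Esperanza: 08:30-10:30, 14:30-17:30, 18:30-19:00.

08:30-10:30, 14:30-17:30, 18:30-19:00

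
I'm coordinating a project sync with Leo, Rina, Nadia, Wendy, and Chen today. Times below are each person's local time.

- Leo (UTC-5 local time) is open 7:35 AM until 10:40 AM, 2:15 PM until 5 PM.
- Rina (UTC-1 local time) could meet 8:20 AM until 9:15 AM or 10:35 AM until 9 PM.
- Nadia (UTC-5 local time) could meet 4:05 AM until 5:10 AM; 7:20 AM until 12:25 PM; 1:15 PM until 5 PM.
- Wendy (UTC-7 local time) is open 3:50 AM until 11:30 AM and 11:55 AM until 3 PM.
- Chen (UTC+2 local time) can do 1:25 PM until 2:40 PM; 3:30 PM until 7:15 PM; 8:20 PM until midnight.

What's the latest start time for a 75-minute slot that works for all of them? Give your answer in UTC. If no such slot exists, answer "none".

Leo in UTC: 12:35-15:40, 19:15-22:00 (add 5h to convert from UTC-5).
Rina in UTC: 09:20-10:15, 11:35-22:00 (add 1h to convert from UTC-1).
Nadia in UTC: 09:05-10:10, 12:20-17:25, 18:15-22:00 (add 5h to convert from UTC-5).
Wendy in UTC: 10:50-18:30, 18:55-22:00 (add 7h to convert from UTC-7).
Chen in UTC: 11:25-12:40, 13:30-17:15, 18:20-22:00 (subtract 2h to convert from UTC+2).
Leo ∩ Rina: 12:35-15:40, 19:15-22:00.
Leo ∩ Rina ∩ Nadia: 12:35-15:40, 19:15-22:00.
Leo ∩ Rina ∩ Nadia ∩ Wendy: 12:35-15:40, 19:15-22:00.
Leo ∩ Rina ∩ Nadia ∩ Wendy ∩ Chen: 12:35-12:40, 13:30-15:40, 19:15-22:00.
The last common window of at least 75 minutes is 19:15-22:00; a 75-minute meeting can start as late as 20:45 and still end by 22:00.

20:45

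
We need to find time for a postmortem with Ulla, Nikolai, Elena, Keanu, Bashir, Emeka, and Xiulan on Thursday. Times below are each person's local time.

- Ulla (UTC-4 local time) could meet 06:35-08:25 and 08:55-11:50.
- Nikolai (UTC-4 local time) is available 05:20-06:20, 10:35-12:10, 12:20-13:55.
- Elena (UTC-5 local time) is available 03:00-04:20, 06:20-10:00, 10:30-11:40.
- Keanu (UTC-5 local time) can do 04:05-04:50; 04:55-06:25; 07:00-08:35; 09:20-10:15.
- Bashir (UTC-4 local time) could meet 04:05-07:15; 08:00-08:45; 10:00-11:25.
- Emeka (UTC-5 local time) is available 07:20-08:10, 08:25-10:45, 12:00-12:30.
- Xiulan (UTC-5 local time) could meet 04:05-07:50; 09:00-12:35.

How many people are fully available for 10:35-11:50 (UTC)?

Ulla in UTC: 10:35-12:25, 12:55-15:50 (add 4h to convert from UTC-4).
Nikolai in UTC: 09:20-10:20, 14:35-16:10, 16:20-17:55 (add 4h to convert from UTC-4).
Elena in UTC: 08:00-09:20, 11:20-15:00, 15:30-16:40 (add 5h to convert from UTC-5).
Keanu in UTC: 09:05-09:50, 09:55-11:25, 12:00-13:35, 14:20-15:15 (add 5h to convert from UTC-5).
Bashir in UTC: 08:05-11:15, 12:00-12:45, 14:00-15:25 (add 4h to convert from UTC-4).
Emeka in UTC: 12:20-13:10, 13:25-15:45, 17:00-17:30 (add 5h to convert from UTC-5).
Xiulan in UTC: 09:05-12:50, 14:00-17:35 (add 5h to convert from UTC-5).
Ulla and Xiulan can make the full 10:35-11:50 slot — that's 2.

2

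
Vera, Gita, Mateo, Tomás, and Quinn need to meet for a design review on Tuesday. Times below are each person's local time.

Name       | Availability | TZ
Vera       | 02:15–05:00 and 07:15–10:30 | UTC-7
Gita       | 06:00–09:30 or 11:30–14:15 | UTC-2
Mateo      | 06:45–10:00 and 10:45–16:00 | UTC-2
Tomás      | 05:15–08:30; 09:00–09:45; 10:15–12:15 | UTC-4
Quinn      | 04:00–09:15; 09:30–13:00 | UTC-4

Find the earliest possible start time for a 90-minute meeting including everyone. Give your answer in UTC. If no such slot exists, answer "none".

09:15

Vera in UTC: 09:15-12:00, 14:15-17:30 (add 7h to convert from UTC-7).
Gita in UTC: 08:00-11:30, 13:30-16:15 (add 2h to convert from UTC-2).
Mateo in UTC: 08:45-12:00, 12:45-18:00 (add 2h to convert from UTC-2).
Tomás in UTC: 09:15-12:30, 13:00-13:45, 14:15-16:15 (add 4h to convert from UTC-4).
Quinn in UTC: 08:00-13:15, 13:30-17:00 (add 4h to convert from UTC-4).
Vera ∩ Gita: 09:15-11:30, 14:15-16:15.
Vera ∩ Gita ∩ Mateo: 09:15-11:30, 14:15-16:15.
Vera ∩ Gita ∩ Mateo ∩ Tomás: 09:15-11:30, 14:15-16:15.
Vera ∩ Gita ∩ Mateo ∩ Tomás ∩ Quinn: 09:15-11:30, 14:15-16:15.
The first common window of at least 90 minutes is 09:15-11:30, so the earliest start is 09:15.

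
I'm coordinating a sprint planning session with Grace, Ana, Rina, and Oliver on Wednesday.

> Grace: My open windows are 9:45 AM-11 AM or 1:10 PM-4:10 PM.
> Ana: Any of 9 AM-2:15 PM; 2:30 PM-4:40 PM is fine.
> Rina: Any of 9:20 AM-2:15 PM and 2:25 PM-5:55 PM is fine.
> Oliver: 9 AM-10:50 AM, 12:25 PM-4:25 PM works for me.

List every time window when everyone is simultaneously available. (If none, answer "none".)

Grace ∩ Ana: 09:45-11:00, 13:10-14:15, 14:30-16:10.
Grace ∩ Ana ∩ Rina: 09:45-11:00, 13:10-14:15, 14:30-16:10.
Grace ∩ Ana ∩ Rina ∩ Oliver: 09:45-10:50, 13:10-14:15, 14:30-16:10.

09:45-10:50, 13:10-14:15, 14:30-16:10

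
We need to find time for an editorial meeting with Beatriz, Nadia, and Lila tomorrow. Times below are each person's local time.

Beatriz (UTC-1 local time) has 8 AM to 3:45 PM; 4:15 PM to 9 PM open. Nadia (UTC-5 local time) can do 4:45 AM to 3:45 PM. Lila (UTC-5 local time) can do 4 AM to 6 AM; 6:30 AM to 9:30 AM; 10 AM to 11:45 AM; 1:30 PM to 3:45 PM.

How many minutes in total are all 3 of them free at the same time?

Beatriz in UTC: 09:00-16:45, 17:15-22:00 (add 1h to convert from UTC-1).
Nadia in UTC: 09:45-20:45 (add 5h to convert from UTC-5).
Lila in UTC: 09:00-11:00, 11:30-14:30, 15:00-16:45, 18:30-20:45 (add 5h to convert from UTC-5).
Beatriz ∩ Nadia: 09:45-16:45, 17:15-20:45.
Beatriz ∩ Nadia ∩ Lila: 09:45-11:00, 11:30-14:30, 15:00-16:45, 18:30-20:45.
So the common availability across everyone is 09:45-11:00, 11:30-14:30, 15:00-16:45, 18:30-20:45.
Summing the common windows: 75 + 180 + 105 + 135 = 495 minutes.

495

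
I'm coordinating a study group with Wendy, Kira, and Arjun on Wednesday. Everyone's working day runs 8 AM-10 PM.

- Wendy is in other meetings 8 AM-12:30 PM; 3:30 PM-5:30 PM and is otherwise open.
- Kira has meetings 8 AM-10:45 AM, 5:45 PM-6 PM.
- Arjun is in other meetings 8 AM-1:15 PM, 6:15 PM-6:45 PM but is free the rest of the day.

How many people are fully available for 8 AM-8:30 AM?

0

Wendy free: 12:30-15:30, 17:30-22:00 (invert busy blocks within the working day).
Kira free: 10:45-17:45, 18:00-22:00 (invert busy blocks within the working day).
Arjun free: 13:15-18:15, 18:45-22:00 (invert busy blocks within the working day).
nobody can make the full 08:00-08:30 slot — that's 0.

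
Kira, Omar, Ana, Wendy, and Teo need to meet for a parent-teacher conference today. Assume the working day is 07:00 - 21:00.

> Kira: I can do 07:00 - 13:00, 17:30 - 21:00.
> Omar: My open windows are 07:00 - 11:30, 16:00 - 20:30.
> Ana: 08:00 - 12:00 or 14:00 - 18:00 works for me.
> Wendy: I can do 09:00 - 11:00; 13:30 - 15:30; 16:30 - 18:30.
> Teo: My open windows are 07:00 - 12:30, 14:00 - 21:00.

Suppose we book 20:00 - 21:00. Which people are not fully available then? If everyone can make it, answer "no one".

Ana, Omar, Wendy

Kira: free for 20:00-21:00. Omar: not fully free for 20:00-21:00. Ana: not fully free for 20:00-21:00. Wendy: not fully free for 20:00-21:00. Teo: free for 20:00-21:00.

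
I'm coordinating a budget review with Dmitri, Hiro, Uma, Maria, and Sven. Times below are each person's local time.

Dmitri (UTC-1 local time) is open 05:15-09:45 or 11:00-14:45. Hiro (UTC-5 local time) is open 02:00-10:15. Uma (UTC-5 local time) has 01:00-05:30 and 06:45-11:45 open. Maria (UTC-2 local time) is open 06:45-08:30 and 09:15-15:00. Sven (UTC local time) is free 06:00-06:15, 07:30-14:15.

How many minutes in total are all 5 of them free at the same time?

Dmitri in UTC: 06:15-10:45, 12:00-15:45 (add 1h to convert from UTC-1).
Hiro in UTC: 07:00-15:15 (add 5h to convert from UTC-5).
Uma in UTC: 06:00-10:30, 11:45-16:45 (add 5h to convert from UTC-5).
Maria in UTC: 08:45-10:30, 11:15-17:00 (add 2h to convert from UTC-2).
Sven in UTC: 06:00-06:15, 07:30-14:15.
Dmitri ∩ Hiro: 07:00-10:45, 12:00-15:15.
Dmitri ∩ Hiro ∩ Uma: 07:00-10:30, 12:00-15:15.
Dmitri ∩ Hiro ∩ Uma ∩ Maria: 08:45-10:30, 12:00-15:15.
Dmitri ∩ Hiro ∩ Uma ∩ Maria ∩ Sven: 08:45-10:30, 12:00-14:15.
So the common availability across everyone is 08:45-10:30, 12:00-14:15.
Summing the common windows: 105 + 135 = 240 minutes.

240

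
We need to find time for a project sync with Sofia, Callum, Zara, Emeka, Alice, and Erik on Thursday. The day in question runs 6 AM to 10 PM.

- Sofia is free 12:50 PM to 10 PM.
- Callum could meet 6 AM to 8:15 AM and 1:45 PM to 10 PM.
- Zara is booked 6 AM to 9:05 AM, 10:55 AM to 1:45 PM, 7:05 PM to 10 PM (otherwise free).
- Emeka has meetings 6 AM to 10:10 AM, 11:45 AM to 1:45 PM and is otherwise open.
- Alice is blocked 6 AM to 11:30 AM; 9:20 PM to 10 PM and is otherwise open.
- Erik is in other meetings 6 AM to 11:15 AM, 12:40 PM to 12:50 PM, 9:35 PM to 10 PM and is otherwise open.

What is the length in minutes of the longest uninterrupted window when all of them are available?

Sofia free: 12:50-22:00.
Callum free: 06:00-08:15, 13:45-22:00.
Zara free: 09:05-10:55, 13:45-19:05 (invert busy blocks within the working day).
Emeka free: 10:10-11:45, 13:45-22:00 (invert busy blocks within the working day).
Alice free: 11:30-21:20 (invert busy blocks within the working day).
Erik free: 11:15-12:40, 12:50-21:35 (invert busy blocks within the working day).
Sofia ∩ Callum: 13:45-22:00.
Sofia ∩ Callum ∩ Zara: 13:45-19:05.
Sofia ∩ Callum ∩ Zara ∩ Emeka: 13:45-19:05.
Sofia ∩ Callum ∩ Zara ∩ Emeka ∩ Alice: 13:45-19:05.
Sofia ∩ Callum ∩ Zara ∩ Emeka ∩ Alice ∩ Erik: 13:45-19:05.
Those are the intersection windows.
The longest is 13:45-19:05 at 320 minutes.

320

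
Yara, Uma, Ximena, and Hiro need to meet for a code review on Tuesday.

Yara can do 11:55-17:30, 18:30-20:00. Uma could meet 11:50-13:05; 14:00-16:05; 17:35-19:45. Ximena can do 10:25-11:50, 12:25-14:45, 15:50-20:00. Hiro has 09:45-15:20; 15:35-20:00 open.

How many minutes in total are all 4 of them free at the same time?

Yara ∩ Uma: 11:55-13:05, 14:00-16:05, 18:30-19:45.
Yara ∩ Uma ∩ Ximena: 12:25-13:05, 14:00-14:45, 15:50-16:05, 18:30-19:45.
Yara ∩ Uma ∩ Ximena ∩ Hiro: 12:25-13:05, 14:00-14:45, 15:50-16:05, 18:30-19:45.
Summing the common windows: 40 + 45 + 15 + 75 = 175 minutes.

175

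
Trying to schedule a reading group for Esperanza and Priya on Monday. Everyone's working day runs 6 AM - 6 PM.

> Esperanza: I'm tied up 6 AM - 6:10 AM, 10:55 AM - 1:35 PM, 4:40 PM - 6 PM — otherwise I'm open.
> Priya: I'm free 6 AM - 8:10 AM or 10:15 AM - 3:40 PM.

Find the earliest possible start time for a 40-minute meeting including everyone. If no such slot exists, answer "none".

06:10

Esperanza free: 06:10-10:55, 13:35-16:40 (invert busy blocks within the working day).
Priya free: 06:00-08:10, 10:15-15:40.
Esperanza ∩ Priya: 06:10-08:10, 10:15-10:55, 13:35-15:40.
So the common availability across everyone is 06:10-08:10, 10:15-10:55, 13:35-15:40.
The first common window of at least 40 minutes is 06:10-08:10, so the earliest start is 06:10.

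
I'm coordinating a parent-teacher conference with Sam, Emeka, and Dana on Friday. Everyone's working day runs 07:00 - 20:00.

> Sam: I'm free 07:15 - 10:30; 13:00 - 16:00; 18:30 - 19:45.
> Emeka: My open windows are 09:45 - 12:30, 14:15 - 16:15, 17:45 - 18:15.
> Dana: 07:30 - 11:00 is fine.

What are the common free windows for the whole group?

09:45-10:30

Sam ∩ Emeka: 09:45-10:30, 14:15-16:00.
Sam ∩ Emeka ∩ Dana: 09:45-10:30.
Those are the intersection windows.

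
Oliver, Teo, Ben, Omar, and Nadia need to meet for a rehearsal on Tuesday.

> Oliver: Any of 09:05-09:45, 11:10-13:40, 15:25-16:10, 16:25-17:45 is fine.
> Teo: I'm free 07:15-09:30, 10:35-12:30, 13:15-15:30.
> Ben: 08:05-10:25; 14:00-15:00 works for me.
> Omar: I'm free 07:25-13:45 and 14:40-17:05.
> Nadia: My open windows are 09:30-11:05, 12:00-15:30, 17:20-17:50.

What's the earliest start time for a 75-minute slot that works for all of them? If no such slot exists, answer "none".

none

Oliver ∩ Teo: 09:05-09:30, 11:10-12:30, 13:15-13:40, 15:25-15:30.
Oliver ∩ Teo ∩ Ben: 09:05-09:30.
Oliver ∩ Teo ∩ Ben ∩ Omar: 09:05-09:30.
Oliver ∩ Teo ∩ Ben ∩ Omar ∩ Nadia: ∅.
There is no time when everyone is free.
No common window is at least 75 minutes long.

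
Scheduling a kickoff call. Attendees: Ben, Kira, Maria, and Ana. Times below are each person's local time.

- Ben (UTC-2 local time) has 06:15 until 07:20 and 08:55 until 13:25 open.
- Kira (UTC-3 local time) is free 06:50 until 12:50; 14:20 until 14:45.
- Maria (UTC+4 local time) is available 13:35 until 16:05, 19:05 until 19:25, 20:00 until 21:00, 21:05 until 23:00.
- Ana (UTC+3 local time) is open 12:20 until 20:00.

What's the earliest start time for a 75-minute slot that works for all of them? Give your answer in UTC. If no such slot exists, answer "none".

Ben in UTC: 08:15-09:20, 10:55-15:25 (add 2h to convert from UTC-2).
Kira in UTC: 09:50-15:50, 17:20-17:45 (add 3h to convert from UTC-3).
Maria in UTC: 09:35-12:05, 15:05-15:25, 16:00-17:00, 17:05-19:00 (subtract 4h to convert from UTC+4).
Ana in UTC: 09:20-17:00 (subtract 3h to convert from UTC+3).
Ben ∩ Kira: 10:55-15:25.
Ben ∩ Kira ∩ Maria: 10:55-12:05, 15:05-15:25.
Ben ∩ Kira ∩ Maria ∩ Ana: 10:55-12:05, 15:05-15:25.
No common window is at least 75 minutes long.

none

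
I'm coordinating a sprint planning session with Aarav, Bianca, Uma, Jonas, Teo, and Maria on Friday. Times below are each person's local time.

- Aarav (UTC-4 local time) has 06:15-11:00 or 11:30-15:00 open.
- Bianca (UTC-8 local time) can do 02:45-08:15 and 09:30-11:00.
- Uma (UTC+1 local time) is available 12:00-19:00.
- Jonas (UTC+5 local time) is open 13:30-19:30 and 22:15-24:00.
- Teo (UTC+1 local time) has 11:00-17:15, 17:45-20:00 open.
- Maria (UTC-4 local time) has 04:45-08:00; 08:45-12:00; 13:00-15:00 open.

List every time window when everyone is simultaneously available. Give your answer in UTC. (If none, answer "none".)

11:00-12:00, 12:45-14:30, 17:30-18:00

Aarav in UTC: 10:15-15:00, 15:30-19:00 (add 4h to convert from UTC-4).
Bianca in UTC: 10:45-16:15, 17:30-19:00 (add 8h to convert from UTC-8).
Uma in UTC: 11:00-18:00 (subtract 1h to convert from UTC+1).
Jonas in UTC: 08:30-14:30, 17:15-19:00 (subtract 5h to convert from UTC+5).
Teo in UTC: 10:00-16:15, 16:45-19:00 (subtract 1h to convert from UTC+1).
Maria in UTC: 08:45-12:00, 12:45-16:00, 17:00-19:00 (add 4h to convert from UTC-4).
Aarav ∩ Bianca: 10:45-15:00, 15:30-16:15, 17:30-19:00.
Aarav ∩ Bianca ∩ Uma: 11:00-15:00, 15:30-16:15, 17:30-18:00.
Aarav ∩ Bianca ∩ Uma ∩ Jonas: 11:00-14:30, 17:30-18:00.
Aarav ∩ Bianca ∩ Uma ∩ Jonas ∩ Teo: 11:00-14:30, 17:30-18:00.
Aarav ∩ Bianca ∩ Uma ∩ Jonas ∩ Teo ∩ Maria: 11:00-12:00, 12:45-14:30, 17:30-18:00.
So the common availability across everyone is 11:00-12:00, 12:45-14:30, 17:30-18:00.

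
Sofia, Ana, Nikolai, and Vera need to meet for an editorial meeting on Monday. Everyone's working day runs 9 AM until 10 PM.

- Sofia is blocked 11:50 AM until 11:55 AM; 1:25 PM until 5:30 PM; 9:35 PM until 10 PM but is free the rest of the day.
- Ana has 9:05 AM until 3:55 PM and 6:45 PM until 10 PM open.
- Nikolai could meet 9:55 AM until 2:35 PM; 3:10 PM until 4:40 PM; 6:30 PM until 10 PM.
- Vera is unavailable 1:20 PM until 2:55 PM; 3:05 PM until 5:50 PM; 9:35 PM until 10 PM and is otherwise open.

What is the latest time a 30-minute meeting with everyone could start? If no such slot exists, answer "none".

21:05

Sofia free: 09:00-11:50, 11:55-13:25, 17:30-21:35 (invert busy blocks within the working day).
Ana free: 09:05-15:55, 18:45-22:00.
Nikolai free: 09:55-14:35, 15:10-16:40, 18:30-22:00.
Vera free: 09:00-13:20, 14:55-15:05, 17:50-21:35 (invert busy blocks within the working day).
Sofia ∩ Ana: 09:05-11:50, 11:55-13:25, 18:45-21:35.
Sofia ∩ Ana ∩ Nikolai: 09:55-11:50, 11:55-13:25, 18:45-21:35.
Sofia ∩ Ana ∩ Nikolai ∩ Vera: 09:55-11:50, 11:55-13:20, 18:45-21:35.
The last common window of at least 30 minutes is 18:45-21:35; a 30-minute meeting can start as late as 21:05 and still end by 21:35.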